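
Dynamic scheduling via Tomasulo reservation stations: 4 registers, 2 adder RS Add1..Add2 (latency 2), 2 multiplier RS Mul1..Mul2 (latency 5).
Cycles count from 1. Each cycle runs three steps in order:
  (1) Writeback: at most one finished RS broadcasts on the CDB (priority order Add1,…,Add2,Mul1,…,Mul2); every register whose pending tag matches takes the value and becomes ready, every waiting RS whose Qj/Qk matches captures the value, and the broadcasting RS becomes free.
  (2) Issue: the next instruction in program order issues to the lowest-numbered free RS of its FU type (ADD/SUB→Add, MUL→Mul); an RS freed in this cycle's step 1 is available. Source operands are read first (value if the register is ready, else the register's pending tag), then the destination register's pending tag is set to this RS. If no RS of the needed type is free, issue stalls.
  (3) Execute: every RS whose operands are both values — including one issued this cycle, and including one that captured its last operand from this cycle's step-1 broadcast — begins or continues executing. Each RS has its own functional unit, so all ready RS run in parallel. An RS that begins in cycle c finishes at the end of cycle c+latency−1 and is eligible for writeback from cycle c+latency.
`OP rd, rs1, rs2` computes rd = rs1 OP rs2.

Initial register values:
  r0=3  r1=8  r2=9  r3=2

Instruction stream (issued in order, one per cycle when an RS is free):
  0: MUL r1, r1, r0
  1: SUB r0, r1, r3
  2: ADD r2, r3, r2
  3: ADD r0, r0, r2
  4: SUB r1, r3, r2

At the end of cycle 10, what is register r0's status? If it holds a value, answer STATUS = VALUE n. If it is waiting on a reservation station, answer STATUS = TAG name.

STATUS = TAG Add2

cycle 1: issue MUL r1<-Mul1 // r0:3,r1:Mul1,r2:9,r3:2
cycle 2: issue SUB r0<-Add1 // r0:Add1,r1:Mul1,r2:9,r3:2
cycle 3: issue ADD r2<-Add2 // r0:Add1,r1:Mul1,r2:Add2,r3:2
cycle 4: stall // r0:Add1,r1:Mul1,r2:Add2,r3:2
cycle 5: CDB Add2=11; issue ADD r0<-Add2 // r0:Add2,r1:Mul1,r2:11,r3:2
cycle 6: CDB Mul1=24; stall // r0:Add2,r1:24,r2:11,r3:2
cycle 7: stall // r0:Add2,r1:24,r2:11,r3:2
cycle 8: CDB Add1=22; issue SUB r1<-Add1 // r0:Add2,r1:Add1,r2:11,r3:2
cycle 9: - // r0:Add2,r1:Add1,r2:11,r3:2
cycle 10: CDB Add1=-9 // r0:Add2,r1:-9,r2:11,r3:2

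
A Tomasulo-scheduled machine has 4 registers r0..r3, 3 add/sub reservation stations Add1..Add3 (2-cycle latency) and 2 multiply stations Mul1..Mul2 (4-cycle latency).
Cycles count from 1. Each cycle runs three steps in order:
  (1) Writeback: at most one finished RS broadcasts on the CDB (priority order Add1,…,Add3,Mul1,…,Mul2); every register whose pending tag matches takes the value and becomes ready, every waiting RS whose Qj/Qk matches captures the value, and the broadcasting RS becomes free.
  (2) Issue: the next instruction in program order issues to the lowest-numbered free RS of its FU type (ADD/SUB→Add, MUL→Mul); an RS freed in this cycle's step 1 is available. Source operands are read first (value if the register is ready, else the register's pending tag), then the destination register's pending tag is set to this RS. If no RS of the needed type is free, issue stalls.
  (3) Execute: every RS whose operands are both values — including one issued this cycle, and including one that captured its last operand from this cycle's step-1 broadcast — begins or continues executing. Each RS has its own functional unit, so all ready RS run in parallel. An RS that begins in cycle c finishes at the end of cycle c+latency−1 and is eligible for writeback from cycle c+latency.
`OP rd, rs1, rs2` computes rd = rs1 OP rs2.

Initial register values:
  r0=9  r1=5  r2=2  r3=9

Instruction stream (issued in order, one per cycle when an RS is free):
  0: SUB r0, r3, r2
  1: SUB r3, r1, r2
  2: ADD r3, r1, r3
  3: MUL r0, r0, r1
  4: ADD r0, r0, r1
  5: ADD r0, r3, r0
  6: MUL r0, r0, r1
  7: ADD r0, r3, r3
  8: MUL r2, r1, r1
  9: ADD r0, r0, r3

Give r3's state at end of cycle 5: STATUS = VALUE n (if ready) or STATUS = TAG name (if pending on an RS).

STATUS = TAG Add1

cycle 1: issue SUB r0<-Add1 // r0:Add1,r1:5,r2:2,r3:9
cycle 2: issue SUB r3<-Add2 // r0:Add1,r1:5,r2:2,r3:Add2
cycle 3: CDB Add1=7; issue ADD r3<-Add1 // r0:7,r1:5,r2:2,r3:Add1
cycle 4: CDB Add2=3; issue MUL r0<-Mul1 // r0:Mul1,r1:5,r2:2,r3:Add1
cycle 5: issue ADD r0<-Add2 // r0:Add2,r1:5,r2:2,r3:Add1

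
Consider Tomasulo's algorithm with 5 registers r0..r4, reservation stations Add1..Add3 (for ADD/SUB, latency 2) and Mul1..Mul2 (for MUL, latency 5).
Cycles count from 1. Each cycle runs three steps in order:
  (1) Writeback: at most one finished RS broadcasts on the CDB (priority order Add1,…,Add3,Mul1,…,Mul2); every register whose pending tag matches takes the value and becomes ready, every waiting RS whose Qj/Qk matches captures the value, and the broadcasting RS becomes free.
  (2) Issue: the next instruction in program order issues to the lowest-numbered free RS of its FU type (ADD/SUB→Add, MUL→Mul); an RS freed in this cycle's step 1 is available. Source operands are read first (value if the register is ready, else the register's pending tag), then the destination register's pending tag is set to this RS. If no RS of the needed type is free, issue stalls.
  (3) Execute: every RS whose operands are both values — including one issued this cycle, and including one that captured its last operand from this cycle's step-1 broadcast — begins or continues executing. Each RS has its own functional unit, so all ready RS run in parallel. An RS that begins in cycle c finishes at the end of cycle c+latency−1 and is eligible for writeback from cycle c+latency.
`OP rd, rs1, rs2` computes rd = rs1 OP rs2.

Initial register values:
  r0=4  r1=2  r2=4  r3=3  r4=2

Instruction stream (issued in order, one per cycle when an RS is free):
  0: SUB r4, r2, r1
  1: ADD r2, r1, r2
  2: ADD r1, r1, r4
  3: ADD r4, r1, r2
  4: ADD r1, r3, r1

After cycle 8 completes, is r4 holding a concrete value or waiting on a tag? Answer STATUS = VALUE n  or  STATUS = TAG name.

c1: issue SUB r4<-Add1 | r0:4,r1:2,r2:4,r3:3,r4:Add1
c2: issue ADD r2<-Add2 | r0:4,r1:2,r2:Add2,r3:3,r4:Add1
c3: CDB Add1=2; issue ADD r1<-Add1 | r0:4,r1:Add1,r2:Add2,r3:3,r4:2
c4: CDB Add2=6; issue ADD r4<-Add2 | r0:4,r1:Add1,r2:6,r3:3,r4:Add2
c5: CDB Add1=4; issue ADD r1<-Add1 | r0:4,r1:Add1,r2:6,r3:3,r4:Add2
c6: - | r0:4,r1:Add1,r2:6,r3:3,r4:Add2
c7: CDB Add1=7 | r0:4,r1:7,r2:6,r3:3,r4:Add2
c8: CDB Add2=10 | r0:4,r1:7,r2:6,r3:3,r4:10

STATUS = VALUE 10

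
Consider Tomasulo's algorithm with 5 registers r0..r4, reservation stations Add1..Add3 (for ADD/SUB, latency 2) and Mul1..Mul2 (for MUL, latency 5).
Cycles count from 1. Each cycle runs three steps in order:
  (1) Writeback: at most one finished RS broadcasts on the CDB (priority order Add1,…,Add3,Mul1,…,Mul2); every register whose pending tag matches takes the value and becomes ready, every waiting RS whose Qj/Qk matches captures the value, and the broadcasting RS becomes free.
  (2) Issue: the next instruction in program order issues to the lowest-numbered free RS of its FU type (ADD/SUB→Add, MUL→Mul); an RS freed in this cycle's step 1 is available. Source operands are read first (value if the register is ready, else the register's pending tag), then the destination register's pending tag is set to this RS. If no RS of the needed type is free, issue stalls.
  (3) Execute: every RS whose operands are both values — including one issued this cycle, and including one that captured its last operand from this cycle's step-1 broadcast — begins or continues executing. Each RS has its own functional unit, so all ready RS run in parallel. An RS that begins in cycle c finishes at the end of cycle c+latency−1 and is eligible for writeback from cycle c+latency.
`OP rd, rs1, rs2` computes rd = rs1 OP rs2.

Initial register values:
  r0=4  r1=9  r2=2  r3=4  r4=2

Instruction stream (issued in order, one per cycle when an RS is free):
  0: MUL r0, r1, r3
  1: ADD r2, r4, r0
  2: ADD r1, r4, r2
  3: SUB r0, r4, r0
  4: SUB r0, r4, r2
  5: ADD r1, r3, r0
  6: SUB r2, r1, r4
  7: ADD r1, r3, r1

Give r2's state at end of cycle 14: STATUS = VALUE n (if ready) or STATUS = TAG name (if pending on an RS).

  c1: issue MUL r0<-Mul1  regs: r0:Mul1,r1:9,r2:2,r3:4,r4:2
  c2: issue ADD r2<-Add1  regs: r0:Mul1,r1:9,r2:Add1,r3:4,r4:2
  c3: issue ADD r1<-Add2  regs: r0:Mul1,r1:Add2,r2:Add1,r3:4,r4:2
  c4: issue SUB r0<-Add3  regs: r0:Add3,r1:Add2,r2:Add1,r3:4,r4:2
  c5: stall  regs: r0:Add3,r1:Add2,r2:Add1,r3:4,r4:2
  c6: CDB Mul1=36; stall  regs: r0:Add3,r1:Add2,r2:Add1,r3:4,r4:2
  c7: stall  regs: r0:Add3,r1:Add2,r2:Add1,r3:4,r4:2
  c8: CDB Add1=38; issue SUB r0<-Add1  regs: r0:Add1,r1:Add2,r2:38,r3:4,r4:2
  c9: CDB Add3=-34; issue ADD r1<-Add3  regs: r0:Add1,r1:Add3,r2:38,r3:4,r4:2
  c10: CDB Add1=-36; issue SUB r2<-Add1  regs: r0:-36,r1:Add3,r2:Add1,r3:4,r4:2
  c11: CDB Add2=40; issue ADD r1<-Add2  regs: r0:-36,r1:Add2,r2:Add1,r3:4,r4:2
  c12: CDB Add3=-32  regs: r0:-36,r1:Add2,r2:Add1,r3:4,r4:2
  c13: -  regs: r0:-36,r1:Add2,r2:Add1,r3:4,r4:2
  c14: CDB Add1=-34  regs: r0:-36,r1:Add2,r2:-34,r3:4,r4:2

STATUS = VALUE -34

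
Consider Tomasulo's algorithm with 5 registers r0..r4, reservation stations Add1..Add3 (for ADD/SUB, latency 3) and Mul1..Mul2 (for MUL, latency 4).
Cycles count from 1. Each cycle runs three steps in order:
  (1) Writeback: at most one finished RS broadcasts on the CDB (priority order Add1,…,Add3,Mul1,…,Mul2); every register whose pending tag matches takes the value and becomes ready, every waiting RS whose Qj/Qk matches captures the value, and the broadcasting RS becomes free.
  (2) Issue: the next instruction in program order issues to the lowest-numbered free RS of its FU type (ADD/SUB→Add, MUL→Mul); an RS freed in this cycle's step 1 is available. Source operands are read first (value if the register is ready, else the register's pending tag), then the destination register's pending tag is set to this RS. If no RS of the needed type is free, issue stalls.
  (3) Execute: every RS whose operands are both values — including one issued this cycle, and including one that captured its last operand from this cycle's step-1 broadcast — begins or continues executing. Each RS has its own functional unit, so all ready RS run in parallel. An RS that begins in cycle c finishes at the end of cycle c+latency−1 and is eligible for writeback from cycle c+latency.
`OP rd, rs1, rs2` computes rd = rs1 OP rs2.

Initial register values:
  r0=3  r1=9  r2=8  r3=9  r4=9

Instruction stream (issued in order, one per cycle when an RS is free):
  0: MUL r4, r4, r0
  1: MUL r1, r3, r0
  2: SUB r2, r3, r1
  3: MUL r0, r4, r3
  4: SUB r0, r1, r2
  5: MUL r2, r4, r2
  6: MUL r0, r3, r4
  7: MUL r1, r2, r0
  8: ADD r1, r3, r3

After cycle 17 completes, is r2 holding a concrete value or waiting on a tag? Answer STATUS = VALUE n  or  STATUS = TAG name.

  c1: issue MUL r4<-Mul1  regs: r0:3,r1:9,r2:8,r3:9,r4:Mul1
  c2: issue MUL r1<-Mul2  regs: r0:3,r1:Mul2,r2:8,r3:9,r4:Mul1
  c3: issue SUB r2<-Add1  regs: r0:3,r1:Mul2,r2:Add1,r3:9,r4:Mul1
  c4: stall  regs: r0:3,r1:Mul2,r2:Add1,r3:9,r4:Mul1
  c5: CDB Mul1=27; issue MUL r0<-Mul1  regs: r0:Mul1,r1:Mul2,r2:Add1,r3:9,r4:27
  c6: CDB Mul2=27; issue SUB r0<-Add2  regs: r0:Add2,r1:27,r2:Add1,r3:9,r4:27
  c7: issue MUL r2<-Mul2  regs: r0:Add2,r1:27,r2:Mul2,r3:9,r4:27
  c8: stall  regs: r0:Add2,r1:27,r2:Mul2,r3:9,r4:27
  c9: CDB Add1=-18; stall  regs: r0:Add2,r1:27,r2:Mul2,r3:9,r4:27
  c10: CDB Mul1=243; issue MUL r0<-Mul1  regs: r0:Mul1,r1:27,r2:Mul2,r3:9,r4:27
  c11: stall  regs: r0:Mul1,r1:27,r2:Mul2,r3:9,r4:27
  c12: CDB Add2=45; stall  regs: r0:Mul1,r1:27,r2:Mul2,r3:9,r4:27
  c13: CDB Mul2=-486; issue MUL r1<-Mul2  regs: r0:Mul1,r1:Mul2,r2:-486,r3:9,r4:27
  c14: CDB Mul1=243; issue ADD r1<-Add1  regs: r0:243,r1:Add1,r2:-486,r3:9,r4:27
  c15: -  regs: r0:243,r1:Add1,r2:-486,r3:9,r4:27
  c16: -  regs: r0:243,r1:Add1,r2:-486,r3:9,r4:27
  c17: CDB Add1=18  regs: r0:243,r1:18,r2:-486,r3:9,r4:27

STATUS = VALUE -486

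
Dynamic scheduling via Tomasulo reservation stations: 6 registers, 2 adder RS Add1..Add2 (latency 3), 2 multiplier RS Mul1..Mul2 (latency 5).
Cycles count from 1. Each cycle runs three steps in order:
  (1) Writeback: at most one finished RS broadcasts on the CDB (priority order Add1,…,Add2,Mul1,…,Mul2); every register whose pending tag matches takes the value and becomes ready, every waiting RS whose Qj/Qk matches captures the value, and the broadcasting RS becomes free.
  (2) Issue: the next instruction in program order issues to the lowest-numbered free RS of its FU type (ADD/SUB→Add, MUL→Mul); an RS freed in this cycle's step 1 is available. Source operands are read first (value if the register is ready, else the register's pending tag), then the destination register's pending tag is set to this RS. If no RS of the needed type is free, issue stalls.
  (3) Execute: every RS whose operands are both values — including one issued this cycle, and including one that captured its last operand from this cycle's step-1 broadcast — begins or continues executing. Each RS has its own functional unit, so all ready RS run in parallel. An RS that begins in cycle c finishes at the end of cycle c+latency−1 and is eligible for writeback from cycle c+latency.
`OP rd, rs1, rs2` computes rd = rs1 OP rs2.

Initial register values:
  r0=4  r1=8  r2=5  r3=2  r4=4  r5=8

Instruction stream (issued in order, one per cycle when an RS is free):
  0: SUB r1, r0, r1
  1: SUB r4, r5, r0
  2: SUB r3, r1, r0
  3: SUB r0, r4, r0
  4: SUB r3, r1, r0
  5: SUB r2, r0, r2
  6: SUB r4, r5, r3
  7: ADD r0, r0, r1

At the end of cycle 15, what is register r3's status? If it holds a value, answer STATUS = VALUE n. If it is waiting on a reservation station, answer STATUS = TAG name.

STATUS = VALUE -4

c1: issue SUB r1<-Add1 | r0:4,r1:Add1,r2:5,r3:2,r4:4,r5:8
c2: issue SUB r4<-Add2 | r0:4,r1:Add1,r2:5,r3:2,r4:Add2,r5:8
c3: stall | r0:4,r1:Add1,r2:5,r3:2,r4:Add2,r5:8
c4: CDB Add1=-4; issue SUB r3<-Add1 | r0:4,r1:-4,r2:5,r3:Add1,r4:Add2,r5:8
c5: CDB Add2=4; issue SUB r0<-Add2 | r0:Add2,r1:-4,r2:5,r3:Add1,r4:4,r5:8
c6: stall | r0:Add2,r1:-4,r2:5,r3:Add1,r4:4,r5:8
c7: CDB Add1=-8; issue SUB r3<-Add1 | r0:Add2,r1:-4,r2:5,r3:Add1,r4:4,r5:8
c8: CDB Add2=0; issue SUB r2<-Add2 | r0:0,r1:-4,r2:Add2,r3:Add1,r4:4,r5:8
c9: stall | r0:0,r1:-4,r2:Add2,r3:Add1,r4:4,r5:8
c10: stall | r0:0,r1:-4,r2:Add2,r3:Add1,r4:4,r5:8
c11: CDB Add1=-4; issue SUB r4<-Add1 | r0:0,r1:-4,r2:Add2,r3:-4,r4:Add1,r5:8
c12: CDB Add2=-5; issue ADD r0<-Add2 | r0:Add2,r1:-4,r2:-5,r3:-4,r4:Add1,r5:8
c13: - | r0:Add2,r1:-4,r2:-5,r3:-4,r4:Add1,r5:8
c14: CDB Add1=12 | r0:Add2,r1:-4,r2:-5,r3:-4,r4:12,r5:8
c15: CDB Add2=-4 | r0:-4,r1:-4,r2:-5,r3:-4,r4:12,r5:8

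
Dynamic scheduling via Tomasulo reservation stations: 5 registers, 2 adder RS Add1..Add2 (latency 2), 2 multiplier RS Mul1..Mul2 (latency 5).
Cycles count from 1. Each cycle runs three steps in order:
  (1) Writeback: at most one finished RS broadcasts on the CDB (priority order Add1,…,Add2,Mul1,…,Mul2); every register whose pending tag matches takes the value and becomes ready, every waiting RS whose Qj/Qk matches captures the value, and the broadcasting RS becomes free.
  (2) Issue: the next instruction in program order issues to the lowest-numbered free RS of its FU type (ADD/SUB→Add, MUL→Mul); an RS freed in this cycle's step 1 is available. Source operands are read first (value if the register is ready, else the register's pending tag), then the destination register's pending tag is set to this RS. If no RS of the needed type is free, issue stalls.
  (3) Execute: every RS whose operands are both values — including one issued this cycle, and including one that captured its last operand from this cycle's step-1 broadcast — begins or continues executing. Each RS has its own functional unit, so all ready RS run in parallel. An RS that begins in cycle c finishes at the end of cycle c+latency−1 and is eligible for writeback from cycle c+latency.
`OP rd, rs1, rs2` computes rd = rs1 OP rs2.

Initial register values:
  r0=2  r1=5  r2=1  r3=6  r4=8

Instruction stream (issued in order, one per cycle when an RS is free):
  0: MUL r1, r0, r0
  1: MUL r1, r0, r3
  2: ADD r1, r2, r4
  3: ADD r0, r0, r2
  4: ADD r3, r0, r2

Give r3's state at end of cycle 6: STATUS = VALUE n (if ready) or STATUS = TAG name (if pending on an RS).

STATUS = TAG Add1

  c1: issue MUL r1<-Mul1  regs: r0:2,r1:Mul1,r2:1,r3:6,r4:8
  c2: issue MUL r1<-Mul2  regs: r0:2,r1:Mul2,r2:1,r3:6,r4:8
  c3: issue ADD r1<-Add1  regs: r0:2,r1:Add1,r2:1,r3:6,r4:8
  c4: issue ADD r0<-Add2  regs: r0:Add2,r1:Add1,r2:1,r3:6,r4:8
  c5: CDB Add1=9; issue ADD r3<-Add1  regs: r0:Add2,r1:9,r2:1,r3:Add1,r4:8
  c6: CDB Add2=3  regs: r0:3,r1:9,r2:1,r3:Add1,r4:8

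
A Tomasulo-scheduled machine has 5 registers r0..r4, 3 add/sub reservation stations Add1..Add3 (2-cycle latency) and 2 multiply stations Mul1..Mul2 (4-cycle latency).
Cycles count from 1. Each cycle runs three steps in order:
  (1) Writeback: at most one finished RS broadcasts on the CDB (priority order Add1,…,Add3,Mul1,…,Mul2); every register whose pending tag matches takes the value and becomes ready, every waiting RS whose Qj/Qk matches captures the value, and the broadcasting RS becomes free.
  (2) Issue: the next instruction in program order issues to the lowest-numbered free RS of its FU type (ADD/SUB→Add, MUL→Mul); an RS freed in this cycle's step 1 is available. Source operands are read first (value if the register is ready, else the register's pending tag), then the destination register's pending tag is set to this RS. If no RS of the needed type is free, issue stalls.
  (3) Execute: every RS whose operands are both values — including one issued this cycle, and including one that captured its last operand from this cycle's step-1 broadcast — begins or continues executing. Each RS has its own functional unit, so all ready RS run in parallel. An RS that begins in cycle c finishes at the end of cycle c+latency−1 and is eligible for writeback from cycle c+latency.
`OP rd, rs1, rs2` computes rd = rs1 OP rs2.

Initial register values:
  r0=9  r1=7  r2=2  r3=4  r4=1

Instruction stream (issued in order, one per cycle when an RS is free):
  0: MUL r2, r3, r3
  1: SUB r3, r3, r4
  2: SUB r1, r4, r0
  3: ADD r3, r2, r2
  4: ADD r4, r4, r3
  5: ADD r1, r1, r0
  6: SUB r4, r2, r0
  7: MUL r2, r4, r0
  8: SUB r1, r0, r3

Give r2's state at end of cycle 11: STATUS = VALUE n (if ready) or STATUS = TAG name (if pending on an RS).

STATUS = TAG Mul1

cycle 1: issue MUL r2<-Mul1 // r0:9,r1:7,r2:Mul1,r3:4,r4:1
cycle 2: issue SUB r3<-Add1 // r0:9,r1:7,r2:Mul1,r3:Add1,r4:1
cycle 3: issue SUB r1<-Add2 // r0:9,r1:Add2,r2:Mul1,r3:Add1,r4:1
cycle 4: CDB Add1=3; issue ADD r3<-Add1 // r0:9,r1:Add2,r2:Mul1,r3:Add1,r4:1
cycle 5: CDB Add2=-8; issue ADD r4<-Add2 // r0:9,r1:-8,r2:Mul1,r3:Add1,r4:Add2
cycle 6: CDB Mul1=16; issue ADD r1<-Add3 // r0:9,r1:Add3,r2:16,r3:Add1,r4:Add2
cycle 7: stall // r0:9,r1:Add3,r2:16,r3:Add1,r4:Add2
cycle 8: CDB Add1=32; issue SUB r4<-Add1 // r0:9,r1:Add3,r2:16,r3:32,r4:Add1
cycle 9: CDB Add3=1; issue MUL r2<-Mul1 // r0:9,r1:1,r2:Mul1,r3:32,r4:Add1
cycle 10: CDB Add1=7; issue SUB r1<-Add1 // r0:9,r1:Add1,r2:Mul1,r3:32,r4:7
cycle 11: CDB Add2=33 // r0:9,r1:Add1,r2:Mul1,r3:32,r4:7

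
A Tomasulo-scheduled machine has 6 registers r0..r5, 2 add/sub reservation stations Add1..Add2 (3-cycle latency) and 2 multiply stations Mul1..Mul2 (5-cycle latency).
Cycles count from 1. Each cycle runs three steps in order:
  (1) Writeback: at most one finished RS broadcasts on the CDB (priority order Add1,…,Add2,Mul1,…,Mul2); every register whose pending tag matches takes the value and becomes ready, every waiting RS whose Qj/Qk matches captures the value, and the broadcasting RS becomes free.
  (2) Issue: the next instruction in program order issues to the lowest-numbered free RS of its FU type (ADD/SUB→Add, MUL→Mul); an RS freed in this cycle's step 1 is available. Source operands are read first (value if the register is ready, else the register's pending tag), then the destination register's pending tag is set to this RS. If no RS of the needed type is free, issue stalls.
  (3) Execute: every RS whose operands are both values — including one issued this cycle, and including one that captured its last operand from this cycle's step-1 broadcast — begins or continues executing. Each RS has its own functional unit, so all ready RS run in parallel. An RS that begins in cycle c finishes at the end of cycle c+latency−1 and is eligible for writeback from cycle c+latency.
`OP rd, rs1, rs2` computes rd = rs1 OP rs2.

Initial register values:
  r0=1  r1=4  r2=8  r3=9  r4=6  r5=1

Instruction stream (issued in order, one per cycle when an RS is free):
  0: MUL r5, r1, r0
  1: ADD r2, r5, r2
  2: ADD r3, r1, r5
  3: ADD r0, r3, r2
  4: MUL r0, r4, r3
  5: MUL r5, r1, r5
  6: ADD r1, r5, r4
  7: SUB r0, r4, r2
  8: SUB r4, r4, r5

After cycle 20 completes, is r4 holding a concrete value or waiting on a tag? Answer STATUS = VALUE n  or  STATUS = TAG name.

c1: issue MUL r5<-Mul1 | r0:1,r1:4,r2:8,r3:9,r4:6,r5:Mul1
c2: issue ADD r2<-Add1 | r0:1,r1:4,r2:Add1,r3:9,r4:6,r5:Mul1
c3: issue ADD r3<-Add2 | r0:1,r1:4,r2:Add1,r3:Add2,r4:6,r5:Mul1
c4: stall | r0:1,r1:4,r2:Add1,r3:Add2,r4:6,r5:Mul1
c5: stall | r0:1,r1:4,r2:Add1,r3:Add2,r4:6,r5:Mul1
c6: CDB Mul1=4; stall | r0:1,r1:4,r2:Add1,r3:Add2,r4:6,r5:4
c7: stall | r0:1,r1:4,r2:Add1,r3:Add2,r4:6,r5:4
c8: stall | r0:1,r1:4,r2:Add1,r3:Add2,r4:6,r5:4
c9: CDB Add1=12; issue ADD r0<-Add1 | r0:Add1,r1:4,r2:12,r3:Add2,r4:6,r5:4
c10: CDB Add2=8; issue MUL r0<-Mul1 | r0:Mul1,r1:4,r2:12,r3:8,r4:6,r5:4
c11: issue MUL r5<-Mul2 | r0:Mul1,r1:4,r2:12,r3:8,r4:6,r5:Mul2
c12: issue ADD r1<-Add2 | r0:Mul1,r1:Add2,r2:12,r3:8,r4:6,r5:Mul2
c13: CDB Add1=20; issue SUB r0<-Add1 | r0:Add1,r1:Add2,r2:12,r3:8,r4:6,r5:Mul2
c14: stall | r0:Add1,r1:Add2,r2:12,r3:8,r4:6,r5:Mul2
c15: CDB Mul1=48; stall | r0:Add1,r1:Add2,r2:12,r3:8,r4:6,r5:Mul2
c16: CDB Add1=-6; issue SUB r4<-Add1 | r0:-6,r1:Add2,r2:12,r3:8,r4:Add1,r5:Mul2
c17: CDB Mul2=16 | r0:-6,r1:Add2,r2:12,r3:8,r4:Add1,r5:16
c18: - | r0:-6,r1:Add2,r2:12,r3:8,r4:Add1,r5:16
c19: - | r0:-6,r1:Add2,r2:12,r3:8,r4:Add1,r5:16
c20: CDB Add1=-10 | r0:-6,r1:Add2,r2:12,r3:8,r4:-10,r5:16

STATUS = VALUE -10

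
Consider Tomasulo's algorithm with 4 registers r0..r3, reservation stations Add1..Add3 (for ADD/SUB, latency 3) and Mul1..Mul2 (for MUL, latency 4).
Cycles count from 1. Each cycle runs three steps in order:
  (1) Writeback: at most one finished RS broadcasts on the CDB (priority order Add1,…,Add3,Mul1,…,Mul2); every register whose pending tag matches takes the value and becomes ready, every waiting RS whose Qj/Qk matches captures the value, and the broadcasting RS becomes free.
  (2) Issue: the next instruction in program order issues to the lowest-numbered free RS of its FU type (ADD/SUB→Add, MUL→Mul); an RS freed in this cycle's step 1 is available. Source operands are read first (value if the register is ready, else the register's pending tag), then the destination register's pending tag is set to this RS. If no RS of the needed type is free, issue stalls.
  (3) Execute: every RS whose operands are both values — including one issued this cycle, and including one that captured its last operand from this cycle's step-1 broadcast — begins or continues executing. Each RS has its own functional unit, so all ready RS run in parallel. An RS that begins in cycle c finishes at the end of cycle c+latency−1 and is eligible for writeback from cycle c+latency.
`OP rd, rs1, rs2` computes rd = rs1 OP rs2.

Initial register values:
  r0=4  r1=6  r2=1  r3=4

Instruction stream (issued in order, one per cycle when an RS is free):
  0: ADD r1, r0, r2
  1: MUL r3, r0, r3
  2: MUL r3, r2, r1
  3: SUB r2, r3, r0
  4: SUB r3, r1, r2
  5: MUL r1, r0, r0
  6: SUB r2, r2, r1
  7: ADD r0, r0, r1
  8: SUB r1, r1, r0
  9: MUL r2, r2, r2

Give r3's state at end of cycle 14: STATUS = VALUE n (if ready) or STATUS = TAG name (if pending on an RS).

STATUS = TAG Add2

  c1: issue ADD r1<-Add1  regs: r0:4,r1:Add1,r2:1,r3:4
  c2: issue MUL r3<-Mul1  regs: r0:4,r1:Add1,r2:1,r3:Mul1
  c3: issue MUL r3<-Mul2  regs: r0:4,r1:Add1,r2:1,r3:Mul2
  c4: CDB Add1=5; issue SUB r2<-Add1  regs: r0:4,r1:5,r2:Add1,r3:Mul2
  c5: issue SUB r3<-Add2  regs: r0:4,r1:5,r2:Add1,r3:Add2
  c6: CDB Mul1=16; issue MUL r1<-Mul1  regs: r0:4,r1:Mul1,r2:Add1,r3:Add2
  c7: issue SUB r2<-Add3  regs: r0:4,r1:Mul1,r2:Add3,r3:Add2
  c8: CDB Mul2=5; stall  regs: r0:4,r1:Mul1,r2:Add3,r3:Add2
  c9: stall  regs: r0:4,r1:Mul1,r2:Add3,r3:Add2
  c10: CDB Mul1=16; stall  regs: r0:4,r1:16,r2:Add3,r3:Add2
  c11: CDB Add1=1; issue ADD r0<-Add1  regs: r0:Add1,r1:16,r2:Add3,r3:Add2
  c12: stall  regs: r0:Add1,r1:16,r2:Add3,r3:Add2
  c13: stall  regs: r0:Add1,r1:16,r2:Add3,r3:Add2
  c14: CDB Add1=20; issue SUB r1<-Add1  regs: r0:20,r1:Add1,r2:Add3,r3:Add2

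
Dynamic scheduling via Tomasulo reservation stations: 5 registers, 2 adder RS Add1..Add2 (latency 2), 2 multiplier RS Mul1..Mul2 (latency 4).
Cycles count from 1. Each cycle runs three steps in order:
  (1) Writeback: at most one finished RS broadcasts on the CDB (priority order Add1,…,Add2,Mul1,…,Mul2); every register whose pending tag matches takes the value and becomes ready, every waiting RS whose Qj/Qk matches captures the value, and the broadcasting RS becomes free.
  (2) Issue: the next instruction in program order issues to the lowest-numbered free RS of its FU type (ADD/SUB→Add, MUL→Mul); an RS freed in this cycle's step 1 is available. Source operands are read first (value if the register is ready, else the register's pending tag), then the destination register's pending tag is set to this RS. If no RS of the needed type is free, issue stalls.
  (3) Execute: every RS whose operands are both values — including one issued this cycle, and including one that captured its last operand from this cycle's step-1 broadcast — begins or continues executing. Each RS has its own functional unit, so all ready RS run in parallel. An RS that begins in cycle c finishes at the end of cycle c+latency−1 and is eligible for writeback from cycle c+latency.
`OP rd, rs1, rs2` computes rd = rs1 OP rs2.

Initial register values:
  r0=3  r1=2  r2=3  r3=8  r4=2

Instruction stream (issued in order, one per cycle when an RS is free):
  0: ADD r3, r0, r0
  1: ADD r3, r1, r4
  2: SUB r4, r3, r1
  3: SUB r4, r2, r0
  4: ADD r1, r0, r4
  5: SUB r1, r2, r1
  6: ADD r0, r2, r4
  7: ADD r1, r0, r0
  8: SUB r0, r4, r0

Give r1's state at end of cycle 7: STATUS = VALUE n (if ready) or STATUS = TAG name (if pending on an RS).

STATUS = TAG Add2

c1: issue ADD r3<-Add1 | r0:3,r1:2,r2:3,r3:Add1,r4:2
c2: issue ADD r3<-Add2 | r0:3,r1:2,r2:3,r3:Add2,r4:2
c3: CDB Add1=6; issue SUB r4<-Add1 | r0:3,r1:2,r2:3,r3:Add2,r4:Add1
c4: CDB Add2=4; issue SUB r4<-Add2 | r0:3,r1:2,r2:3,r3:4,r4:Add2
c5: stall | r0:3,r1:2,r2:3,r3:4,r4:Add2
c6: CDB Add1=2; issue ADD r1<-Add1 | r0:3,r1:Add1,r2:3,r3:4,r4:Add2
c7: CDB Add2=0; issue SUB r1<-Add2 | r0:3,r1:Add2,r2:3,r3:4,r4:0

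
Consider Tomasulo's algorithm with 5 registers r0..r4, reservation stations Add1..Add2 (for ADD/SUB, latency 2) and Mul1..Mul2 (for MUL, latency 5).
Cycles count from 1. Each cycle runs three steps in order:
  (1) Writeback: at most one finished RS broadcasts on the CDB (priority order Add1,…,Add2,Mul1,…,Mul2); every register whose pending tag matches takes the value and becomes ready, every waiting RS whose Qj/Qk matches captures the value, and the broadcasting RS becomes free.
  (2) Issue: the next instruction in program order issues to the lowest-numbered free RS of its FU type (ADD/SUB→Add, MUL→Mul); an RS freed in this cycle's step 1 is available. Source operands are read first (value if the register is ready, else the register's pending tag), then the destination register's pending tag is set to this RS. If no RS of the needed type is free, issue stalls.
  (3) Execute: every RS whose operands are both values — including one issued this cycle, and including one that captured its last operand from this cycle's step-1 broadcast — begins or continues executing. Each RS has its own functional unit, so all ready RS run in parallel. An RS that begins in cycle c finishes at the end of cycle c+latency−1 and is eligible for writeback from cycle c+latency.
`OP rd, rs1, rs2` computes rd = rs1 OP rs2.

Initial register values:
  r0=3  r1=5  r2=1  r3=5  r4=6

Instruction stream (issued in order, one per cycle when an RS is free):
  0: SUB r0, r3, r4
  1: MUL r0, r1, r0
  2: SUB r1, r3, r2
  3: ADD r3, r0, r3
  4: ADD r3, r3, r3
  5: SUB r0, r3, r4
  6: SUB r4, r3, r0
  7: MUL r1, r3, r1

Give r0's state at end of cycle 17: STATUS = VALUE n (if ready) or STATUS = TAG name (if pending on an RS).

STATUS = VALUE -6

cycle 1: issue SUB r0<-Add1 // r0:Add1,r1:5,r2:1,r3:5,r4:6
cycle 2: issue MUL r0<-Mul1 // r0:Mul1,r1:5,r2:1,r3:5,r4:6
cycle 3: CDB Add1=-1; issue SUB r1<-Add1 // r0:Mul1,r1:Add1,r2:1,r3:5,r4:6
cycle 4: issue ADD r3<-Add2 // r0:Mul1,r1:Add1,r2:1,r3:Add2,r4:6
cycle 5: CDB Add1=4; issue ADD r3<-Add1 // r0:Mul1,r1:4,r2:1,r3:Add1,r4:6
cycle 6: stall // r0:Mul1,r1:4,r2:1,r3:Add1,r4:6
cycle 7: stall // r0:Mul1,r1:4,r2:1,r3:Add1,r4:6
cycle 8: CDB Mul1=-5; stall // r0:-5,r1:4,r2:1,r3:Add1,r4:6
cycle 9: stall // r0:-5,r1:4,r2:1,r3:Add1,r4:6
cycle 10: CDB Add2=0; issue SUB r0<-Add2 // r0:Add2,r1:4,r2:1,r3:Add1,r4:6
cycle 11: stall // r0:Add2,r1:4,r2:1,r3:Add1,r4:6
cycle 12: CDB Add1=0; issue SUB r4<-Add1 // r0:Add2,r1:4,r2:1,r3:0,r4:Add1
cycle 13: issue MUL r1<-Mul1 // r0:Add2,r1:Mul1,r2:1,r3:0,r4:Add1
cycle 14: CDB Add2=-6 // r0:-6,r1:Mul1,r2:1,r3:0,r4:Add1
cycle 15: - // r0:-6,r1:Mul1,r2:1,r3:0,r4:Add1
cycle 16: CDB Add1=6 // r0:-6,r1:Mul1,r2:1,r3:0,r4:6
cycle 17: - // r0:-6,r1:Mul1,r2:1,r3:0,r4:6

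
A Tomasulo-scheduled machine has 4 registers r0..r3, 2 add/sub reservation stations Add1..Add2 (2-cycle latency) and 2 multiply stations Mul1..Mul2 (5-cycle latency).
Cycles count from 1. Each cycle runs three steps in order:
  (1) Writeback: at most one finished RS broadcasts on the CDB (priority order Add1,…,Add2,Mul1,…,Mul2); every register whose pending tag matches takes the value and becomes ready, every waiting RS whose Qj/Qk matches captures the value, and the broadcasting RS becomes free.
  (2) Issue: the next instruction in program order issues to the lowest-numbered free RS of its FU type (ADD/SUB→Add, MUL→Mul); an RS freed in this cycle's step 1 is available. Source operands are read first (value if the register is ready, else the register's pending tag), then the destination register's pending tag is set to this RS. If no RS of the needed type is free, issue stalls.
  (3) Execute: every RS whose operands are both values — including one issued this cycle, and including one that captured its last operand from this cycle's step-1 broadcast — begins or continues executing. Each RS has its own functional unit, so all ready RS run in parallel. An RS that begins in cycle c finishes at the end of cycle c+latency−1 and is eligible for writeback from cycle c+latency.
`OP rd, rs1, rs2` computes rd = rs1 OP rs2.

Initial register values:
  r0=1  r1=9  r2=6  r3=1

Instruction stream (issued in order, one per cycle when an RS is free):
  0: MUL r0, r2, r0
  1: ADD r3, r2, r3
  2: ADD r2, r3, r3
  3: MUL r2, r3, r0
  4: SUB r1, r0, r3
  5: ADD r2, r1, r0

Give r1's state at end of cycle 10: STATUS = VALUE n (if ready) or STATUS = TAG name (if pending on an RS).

STATUS = VALUE -1

  c1: issue MUL r0<-Mul1  regs: r0:Mul1,r1:9,r2:6,r3:1
  c2: issue ADD r3<-Add1  regs: r0:Mul1,r1:9,r2:6,r3:Add1
  c3: issue ADD r2<-Add2  regs: r0:Mul1,r1:9,r2:Add2,r3:Add1
  c4: CDB Add1=7; issue MUL r2<-Mul2  regs: r0:Mul1,r1:9,r2:Mul2,r3:7
  c5: issue SUB r1<-Add1  regs: r0:Mul1,r1:Add1,r2:Mul2,r3:7
  c6: CDB Add2=14; issue ADD r2<-Add2  regs: r0:Mul1,r1:Add1,r2:Add2,r3:7
  c7: CDB Mul1=6  regs: r0:6,r1:Add1,r2:Add2,r3:7
  c8: -  regs: r0:6,r1:Add1,r2:Add2,r3:7
  c9: CDB Add1=-1  regs: r0:6,r1:-1,r2:Add2,r3:7
  c10: -  regs: r0:6,r1:-1,r2:Add2,r3:7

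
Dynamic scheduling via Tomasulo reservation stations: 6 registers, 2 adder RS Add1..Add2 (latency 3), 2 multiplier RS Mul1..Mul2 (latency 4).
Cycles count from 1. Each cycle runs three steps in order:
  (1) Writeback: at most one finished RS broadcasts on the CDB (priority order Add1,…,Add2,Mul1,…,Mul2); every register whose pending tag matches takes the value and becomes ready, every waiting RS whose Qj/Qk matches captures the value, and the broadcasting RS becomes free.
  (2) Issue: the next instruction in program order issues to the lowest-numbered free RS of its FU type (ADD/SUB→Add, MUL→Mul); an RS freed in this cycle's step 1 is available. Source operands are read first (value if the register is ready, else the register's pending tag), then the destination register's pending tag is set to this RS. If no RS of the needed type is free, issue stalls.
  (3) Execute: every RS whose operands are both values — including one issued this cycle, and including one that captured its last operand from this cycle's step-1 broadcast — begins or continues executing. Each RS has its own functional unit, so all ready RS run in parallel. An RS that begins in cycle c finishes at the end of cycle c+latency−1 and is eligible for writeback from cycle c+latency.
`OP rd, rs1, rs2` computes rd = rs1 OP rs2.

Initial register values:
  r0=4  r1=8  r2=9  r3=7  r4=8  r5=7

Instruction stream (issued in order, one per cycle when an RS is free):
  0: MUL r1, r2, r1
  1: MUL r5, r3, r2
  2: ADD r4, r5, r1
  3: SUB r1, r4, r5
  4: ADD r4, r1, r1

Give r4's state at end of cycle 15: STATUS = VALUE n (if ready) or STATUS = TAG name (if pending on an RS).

STATUS = VALUE 144

cycle 1: issue MUL r1<-Mul1 // r0:4,r1:Mul1,r2:9,r3:7,r4:8,r5:7
cycle 2: issue MUL r5<-Mul2 // r0:4,r1:Mul1,r2:9,r3:7,r4:8,r5:Mul2
cycle 3: issue ADD r4<-Add1 // r0:4,r1:Mul1,r2:9,r3:7,r4:Add1,r5:Mul2
cycle 4: issue SUB r1<-Add2 // r0:4,r1:Add2,r2:9,r3:7,r4:Add1,r5:Mul2
cycle 5: CDB Mul1=72; stall // r0:4,r1:Add2,r2:9,r3:7,r4:Add1,r5:Mul2
cycle 6: CDB Mul2=63; stall // r0:4,r1:Add2,r2:9,r3:7,r4:Add1,r5:63
cycle 7: stall // r0:4,r1:Add2,r2:9,r3:7,r4:Add1,r5:63
cycle 8: stall // r0:4,r1:Add2,r2:9,r3:7,r4:Add1,r5:63
cycle 9: CDB Add1=135; issue ADD r4<-Add1 // r0:4,r1:Add2,r2:9,r3:7,r4:Add1,r5:63
cycle 10: - // r0:4,r1:Add2,r2:9,r3:7,r4:Add1,r5:63
cycle 11: - // r0:4,r1:Add2,r2:9,r3:7,r4:Add1,r5:63
cycle 12: CDB Add2=72 // r0:4,r1:72,r2:9,r3:7,r4:Add1,r5:63
cycle 13: - // r0:4,r1:72,r2:9,r3:7,r4:Add1,r5:63
cycle 14: - // r0:4,r1:72,r2:9,r3:7,r4:Add1,r5:63
cycle 15: CDB Add1=144 // r0:4,r1:72,r2:9,r3:7,r4:144,r5:63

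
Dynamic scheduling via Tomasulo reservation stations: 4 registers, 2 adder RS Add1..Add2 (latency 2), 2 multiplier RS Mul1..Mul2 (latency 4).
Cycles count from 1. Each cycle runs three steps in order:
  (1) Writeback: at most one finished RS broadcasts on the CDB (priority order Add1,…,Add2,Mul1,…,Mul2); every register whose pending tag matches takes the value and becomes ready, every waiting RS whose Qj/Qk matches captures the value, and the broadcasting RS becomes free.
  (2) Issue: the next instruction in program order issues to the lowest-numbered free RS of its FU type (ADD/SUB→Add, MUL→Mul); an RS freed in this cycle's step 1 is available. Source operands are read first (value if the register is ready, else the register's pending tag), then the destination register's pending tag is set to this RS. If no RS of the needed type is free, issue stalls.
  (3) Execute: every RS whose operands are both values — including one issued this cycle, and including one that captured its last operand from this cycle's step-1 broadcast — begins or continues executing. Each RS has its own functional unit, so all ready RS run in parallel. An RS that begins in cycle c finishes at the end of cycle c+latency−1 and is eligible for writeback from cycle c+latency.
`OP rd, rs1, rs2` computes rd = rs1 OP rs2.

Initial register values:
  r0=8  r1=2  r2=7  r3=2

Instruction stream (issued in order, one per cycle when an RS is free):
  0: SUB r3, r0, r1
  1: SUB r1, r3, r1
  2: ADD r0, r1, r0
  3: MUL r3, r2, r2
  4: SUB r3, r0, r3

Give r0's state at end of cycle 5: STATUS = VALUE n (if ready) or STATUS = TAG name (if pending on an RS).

  c1: issue SUB r3<-Add1  regs: r0:8,r1:2,r2:7,r3:Add1
  c2: issue SUB r1<-Add2  regs: r0:8,r1:Add2,r2:7,r3:Add1
  c3: CDB Add1=6; issue ADD r0<-Add1  regs: r0:Add1,r1:Add2,r2:7,r3:6
  c4: issue MUL r3<-Mul1  regs: r0:Add1,r1:Add2,r2:7,r3:Mul1
  c5: CDB Add2=4; issue SUB r3<-Add2  regs: r0:Add1,r1:4,r2:7,r3:Add2

STATUS = TAG Add1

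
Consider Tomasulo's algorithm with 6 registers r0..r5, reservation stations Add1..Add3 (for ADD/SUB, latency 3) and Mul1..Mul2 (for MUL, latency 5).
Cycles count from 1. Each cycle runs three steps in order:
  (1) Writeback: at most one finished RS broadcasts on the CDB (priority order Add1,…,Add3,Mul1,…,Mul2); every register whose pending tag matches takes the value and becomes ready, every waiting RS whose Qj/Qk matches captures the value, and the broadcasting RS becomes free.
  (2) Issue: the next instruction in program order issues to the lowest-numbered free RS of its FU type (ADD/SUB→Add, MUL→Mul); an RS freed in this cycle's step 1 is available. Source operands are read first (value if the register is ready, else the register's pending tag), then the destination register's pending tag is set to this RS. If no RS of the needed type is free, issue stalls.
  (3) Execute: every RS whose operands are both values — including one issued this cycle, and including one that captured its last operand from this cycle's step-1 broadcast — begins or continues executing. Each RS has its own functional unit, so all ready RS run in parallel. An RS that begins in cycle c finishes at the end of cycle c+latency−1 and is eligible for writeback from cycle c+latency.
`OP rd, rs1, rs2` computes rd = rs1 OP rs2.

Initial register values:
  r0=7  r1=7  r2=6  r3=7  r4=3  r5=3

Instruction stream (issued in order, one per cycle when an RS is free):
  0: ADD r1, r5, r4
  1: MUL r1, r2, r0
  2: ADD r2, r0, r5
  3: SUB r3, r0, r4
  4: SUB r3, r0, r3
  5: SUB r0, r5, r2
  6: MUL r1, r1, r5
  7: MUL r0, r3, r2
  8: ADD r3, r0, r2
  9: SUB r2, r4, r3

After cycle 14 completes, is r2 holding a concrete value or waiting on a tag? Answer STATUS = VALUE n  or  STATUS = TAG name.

STATUS = TAG Add2

  c1: issue ADD r1<-Add1  regs: r0:7,r1:Add1,r2:6,r3:7,r4:3,r5:3
  c2: issue MUL r1<-Mul1  regs: r0:7,r1:Mul1,r2:6,r3:7,r4:3,r5:3
  c3: issue ADD r2<-Add2  regs: r0:7,r1:Mul1,r2:Add2,r3:7,r4:3,r5:3
  c4: CDB Add1=6; issue SUB r3<-Add1  regs: r0:7,r1:Mul1,r2:Add2,r3:Add1,r4:3,r5:3
  c5: issue SUB r3<-Add3  regs: r0:7,r1:Mul1,r2:Add2,r3:Add3,r4:3,r5:3
  c6: CDB Add2=10; issue SUB r0<-Add2  regs: r0:Add2,r1:Mul1,r2:10,r3:Add3,r4:3,r5:3
  c7: CDB Add1=4; issue MUL r1<-Mul2  regs: r0:Add2,r1:Mul2,r2:10,r3:Add3,r4:3,r5:3
  c8: CDB Mul1=42; issue MUL r0<-Mul1  regs: r0:Mul1,r1:Mul2,r2:10,r3:Add3,r4:3,r5:3
  c9: CDB Add2=-7; issue ADD r3<-Add1  regs: r0:Mul1,r1:Mul2,r2:10,r3:Add1,r4:3,r5:3
  c10: CDB Add3=3; issue SUB r2<-Add2  regs: r0:Mul1,r1:Mul2,r2:Add2,r3:Add1,r4:3,r5:3
  c11: -  regs: r0:Mul1,r1:Mul2,r2:Add2,r3:Add1,r4:3,r5:3
  c12: -  regs: r0:Mul1,r1:Mul2,r2:Add2,r3:Add1,r4:3,r5:3
  c13: CDB Mul2=126  regs: r0:Mul1,r1:126,r2:Add2,r3:Add1,r4:3,r5:3
  c14: -  regs: r0:Mul1,r1:126,r2:Add2,r3:Add1,r4:3,r5:3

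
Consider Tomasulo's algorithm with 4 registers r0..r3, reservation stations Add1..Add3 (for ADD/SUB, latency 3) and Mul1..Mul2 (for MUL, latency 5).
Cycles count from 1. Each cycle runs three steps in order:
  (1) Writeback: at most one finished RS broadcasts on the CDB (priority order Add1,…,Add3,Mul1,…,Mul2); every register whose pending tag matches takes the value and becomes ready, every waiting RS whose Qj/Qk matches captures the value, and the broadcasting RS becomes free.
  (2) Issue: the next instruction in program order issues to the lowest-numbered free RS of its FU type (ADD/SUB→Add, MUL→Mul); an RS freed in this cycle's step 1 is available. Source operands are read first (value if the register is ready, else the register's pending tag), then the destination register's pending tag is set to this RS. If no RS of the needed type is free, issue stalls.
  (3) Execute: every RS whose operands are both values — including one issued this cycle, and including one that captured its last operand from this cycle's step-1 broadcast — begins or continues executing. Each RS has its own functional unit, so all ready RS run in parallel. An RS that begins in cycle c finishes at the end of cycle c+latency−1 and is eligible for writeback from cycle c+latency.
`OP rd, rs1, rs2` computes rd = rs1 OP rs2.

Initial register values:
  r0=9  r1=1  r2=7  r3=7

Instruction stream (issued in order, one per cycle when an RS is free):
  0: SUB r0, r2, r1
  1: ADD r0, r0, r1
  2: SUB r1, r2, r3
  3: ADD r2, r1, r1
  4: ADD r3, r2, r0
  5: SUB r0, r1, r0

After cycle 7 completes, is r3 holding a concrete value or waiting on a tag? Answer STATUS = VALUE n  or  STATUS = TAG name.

cycle 1: issue SUB r0<-Add1 // r0:Add1,r1:1,r2:7,r3:7
cycle 2: issue ADD r0<-Add2 // r0:Add2,r1:1,r2:7,r3:7
cycle 3: issue SUB r1<-Add3 // r0:Add2,r1:Add3,r2:7,r3:7
cycle 4: CDB Add1=6; issue ADD r2<-Add1 // r0:Add2,r1:Add3,r2:Add1,r3:7
cycle 5: stall // r0:Add2,r1:Add3,r2:Add1,r3:7
cycle 6: CDB Add3=0; issue ADD r3<-Add3 // r0:Add2,r1:0,r2:Add1,r3:Add3
cycle 7: CDB Add2=7; issue SUB r0<-Add2 // r0:Add2,r1:0,r2:Add1,r3:Add3

STATUS = TAG Add3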